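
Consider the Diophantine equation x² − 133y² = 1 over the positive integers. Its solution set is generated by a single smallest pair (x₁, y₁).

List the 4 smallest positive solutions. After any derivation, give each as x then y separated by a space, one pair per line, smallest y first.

2588599 224460
13401689565601 1162073863080
69383200415647777399 6016286479789825380
359210566425477440164982401 31147506330593762303822160

d=133: √d = [11; 1,1,7,5,1,…,1,1,22] (ℓ=16, even), read p_15/q_15
i=0: a=11 ⇒ p=11, q=1
…
i=3: a=7 ⇒ p=173, q=15
…
i=5: a=1 ⇒ p=1061, q=92
…
i=8: a=2 ⇒ p=7969, q=691
…
i=11: a=1 ⇒ p=29927, q=2595
i=12: a=5 ⇒ p=168583, q=14618
i=13: a=7 ⇒ p=1210008, q=104921
i=14: a=1 ⇒ p=1378591, q=119539
i=15: a=1 ⇒ p=2588599, q=224460
(x₁, y₁) = (2588599, 224460);  2588599² − 133·224460² = 1 ✓
k=2:  x_2 = 2588599·2588599+133·224460·224460 = 13401689565601,  y_2 = 2588599·224460+224460·2588599 = 1162073863080
k=3:  x_3 = 2588599·13401689565601+133·224460·1162073863080 = 69383200415647777399,  y_3 = 2588599·1162073863080+224460·13401689565601 = 6016286479789825380
k=4:  x_4 = 2588599·69383200415647777399+133·224460·6016286479789825380 = 359210566425477440164982401,  y_4 = 2588599·6016286479789825380+224460·69383200415647777399 = 31147506330593762303822160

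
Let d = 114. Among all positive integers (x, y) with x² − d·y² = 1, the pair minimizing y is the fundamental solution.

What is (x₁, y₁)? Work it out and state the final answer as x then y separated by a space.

1025 96

√114 = [10; 1,2,10,2,1,20, …], period ℓ=6 (even) → k=5
i=0: a=10 ⇒ p=10, q=1
i=1: a=1 ⇒ p=11, q=1
i=2: a=2 ⇒ p=32, q=3
i=3: a=10 ⇒ p=331, q=31
i=4: a=2 ⇒ p=694, q=65
i=5: a=1 ⇒ p=1025, q=96
fundamental: x₁=1025, y₁=96  (since 1050625 − 114·9216 = 1)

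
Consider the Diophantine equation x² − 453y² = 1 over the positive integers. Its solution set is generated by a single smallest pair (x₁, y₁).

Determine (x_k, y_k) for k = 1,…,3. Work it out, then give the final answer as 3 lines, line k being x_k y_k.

[21; 3,1,1,10,14,10,1,1,3,42] for √453; ℓ=10 ⇒ convergent index 9
k=0  a_k=21  p_k/q_k = 21/1
k=1  a_k=3  p_k/q_k = 64/3
…
k=5  a_k=14  p_k/q_k = 22199/1043
…
k=7  a_k=1  p_k/q_k = 245764/11547
k=8  a_k=1  p_k/q_k = 469329/22051
k=9  a_k=3  p_k/q_k = 1653751/77700
fundamental: x₁=1653751, y₁=77700  (since 2734892370001 − 453·6037290000 = 1)
(1653751+77700√453)^2 = 5469784740001 + 256992905400√453
(1653751+77700√453)^3 = 18091323967121133751 + 850004548596233100√453

1653751 77700
5469784740001 256992905400
18091323967121133751 850004548596233100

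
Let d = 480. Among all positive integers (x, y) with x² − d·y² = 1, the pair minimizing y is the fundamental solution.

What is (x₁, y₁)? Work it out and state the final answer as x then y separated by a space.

241 11

d=480: √d = [21; 1,9,1,42] (ℓ=4, even), read p_3/q_3
step 0: (21, 1)  from 21·(1,0) + (0,1)
step 1: (22, 1)  from 1·(21,1) + (1,0)
step 2: (219, 10)  from 9·(22,1) + (21,1)
step 3: (241, 11)  from 1·(219,10) + (22,1)
→ (241, 11).  Check: 241²=58081, 480·11²=58080, difference 1.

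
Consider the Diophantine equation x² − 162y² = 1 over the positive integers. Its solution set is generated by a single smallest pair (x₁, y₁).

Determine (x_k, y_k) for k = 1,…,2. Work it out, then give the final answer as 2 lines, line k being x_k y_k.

d=162: √d = [12; 1,2,1,2,12,2,1,2,1,24] (ℓ=10, even), read p_9/q_9
i=0: a=12 ⇒ p=12, q=1
…
i=2: a=2 ⇒ p=38, q=3
…
i=4: a=2 ⇒ p=140, q=11
i=5: a=12 ⇒ p=1731, q=136
…
i=7: a=1 ⇒ p=5333, q=419
i=8: a=2 ⇒ p=14268, q=1121
i=9: a=1 ⇒ p=19601, q=1540
→ (19601, 1540).  Check: 19601²=384199201, 162·1540²=384199200, difference 1.
(19601+1540√162)^2 = 768398401 + 60371080√162

19601 1540
768398401 60371080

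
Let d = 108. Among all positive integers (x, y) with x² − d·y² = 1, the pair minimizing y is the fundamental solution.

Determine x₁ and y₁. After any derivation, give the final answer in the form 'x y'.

[10; 2,1,1,4,1,1,2,20] for √108; ℓ=8 ⇒ convergent index 7
step 0: (10, 1)  from 10·(1,0) + (0,1)
…
step 2: (31, 3)  from 1·(21,2) + (10,1)
…
step 4: (239, 23)  from 4·(52,5) + (31,3)
step 5: (291, 28)  from 1·(239,23) + (52,5)
step 6: (530, 51)  from 1·(291,28) + (239,23)
step 7: (1351, 130)  from 2·(530,51) + (291,28)
fundamental: x₁=1351, y₁=130  (since 1825201 − 108·16900 = 1)

1351 130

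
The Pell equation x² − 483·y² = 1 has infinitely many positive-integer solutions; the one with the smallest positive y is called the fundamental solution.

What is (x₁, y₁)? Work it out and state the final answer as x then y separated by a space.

22 1

√483 → a₀=21, period (1,42); ℓ=2 even so k=1
i=0: a=21 ⇒ p=21, q=1
i=1: a=1 ⇒ p=22, q=1
fundamental: x₁=22, y₁=1  (since 484 − 483·1 = 1)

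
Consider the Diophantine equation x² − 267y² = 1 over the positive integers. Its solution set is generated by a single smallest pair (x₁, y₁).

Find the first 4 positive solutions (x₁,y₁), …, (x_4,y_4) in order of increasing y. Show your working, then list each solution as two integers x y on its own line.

2402 147
11539207 706188
55434348026 3392527005
266306596377697 16297699025832

d=267: √d = [16; 2,1,15,1,2,32] (ℓ=6, even), read p_5/q_5
a_0=16:  p_0=16·1+0=16,  q_0=16·0+1=1
a_1=2:  p_1=2·16+1=33,  q_1=2·1+0=2
…
a_4=1:  p_4=1·768+49=817,  q_4=1·47+3=50
a_5=2:  p_5=2·817+768=2402,  q_5=2·50+47=147
(x₁, y₁) = (2402, 147);  2402² − 267·147² = 1 ✓
(x_2, y_2) = (2402·2402 + 267·147·147, 2402·147 + 147·2402) = (11539207, 706188)
(x_3, y_3) = (2402·11539207 + 267·147·706188, 2402·706188 + 147·11539207) = (55434348026, 3392527005)
(x_4, y_4) = (2402·55434348026 + 267·147·3392527005, 2402·3392527005 + 147·55434348026) = (266306596377697, 16297699025832)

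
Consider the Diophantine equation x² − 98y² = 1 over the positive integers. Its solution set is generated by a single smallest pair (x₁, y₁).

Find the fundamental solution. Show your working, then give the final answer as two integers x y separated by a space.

[9; 1,8,1,18] for √98; ℓ=4 ⇒ convergent index 3
i=0: a=9 ⇒ p=9, q=1
i=1: a=1 ⇒ p=10, q=1
i=2: a=8 ⇒ p=89, q=9
i=3: a=1 ⇒ p=99, q=10
→ (99, 10).  Check: 99²=9801, 98·10²=9800, difference 1.

99 10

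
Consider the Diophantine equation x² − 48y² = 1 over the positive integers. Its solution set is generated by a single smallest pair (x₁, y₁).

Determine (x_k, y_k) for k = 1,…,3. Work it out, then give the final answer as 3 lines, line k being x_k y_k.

7 1
97 14
1351 195

[6; 1,12] for √48; ℓ=2 ⇒ convergent index 1
step 0: (6, 1)  from 6·(1,0) + (0,1)
step 1: (7, 1)  from 1·(6,1) + (1,0)
fundamental: x₁=7, y₁=1  (since 49 − 48·1 = 1)
(7+1√48)^2 = 97 + 14√48
(7+1√48)^3 = 1351 + 195√48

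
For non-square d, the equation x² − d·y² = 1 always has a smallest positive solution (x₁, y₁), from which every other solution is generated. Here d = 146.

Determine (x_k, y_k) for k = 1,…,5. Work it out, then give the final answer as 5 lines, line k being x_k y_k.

√146 = [12; 12,24, …], period ℓ=2 (even) → k=1
step 0: (12, 1)  from 12·(1,0) + (0,1)
step 1: (145, 12)  from 12·(12,1) + (1,0)
→ (145, 12).  Check: 145²=21025, 146·12²=21024, difference 1.
k=2:  x_2 = 145·145+146·12·12 = 42049,  y_2 = 145·12+12·145 = 3480
k=3:  x_3 = 145·42049+146·12·3480 = 12194065,  y_3 = 145·3480+12·42049 = 1009188
k=4:  x_4 = 145·12194065+146·12·1009188 = 3536236801,  y_4 = 145·1009188+12·12194065 = 292661040
k=5:  x_5 = 145·3536236801+146·12·292661040 = 1025496478225,  y_5 = 145·292661040+12·3536236801 = 84870692412

145 12
42049 3480
12194065 1009188
3536236801 292661040
1025496478225 84870692412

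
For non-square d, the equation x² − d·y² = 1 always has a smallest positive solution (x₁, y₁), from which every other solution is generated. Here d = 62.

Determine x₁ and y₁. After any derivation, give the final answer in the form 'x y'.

d=62: √d = [7; 1,6,1,14] (ℓ=4, even), read p_3/q_3
step 0: (7, 1)  from 7·(1,0) + (0,1)
…
step 2: (55, 7)  from 6·(8,1) + (7,1)
step 3: (63, 8)  from 1·(55,7) + (8,1)
(x₁, y₁) = (63, 8);  63² − 62·8² = 1 ✓

63 8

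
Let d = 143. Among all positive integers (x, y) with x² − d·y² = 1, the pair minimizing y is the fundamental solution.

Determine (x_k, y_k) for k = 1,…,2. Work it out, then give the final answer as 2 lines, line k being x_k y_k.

12 1
287 24

√143 = [11; 1,22, …], period ℓ=2 (even) → k=1
step 0: (11, 1)  from 11·(1,0) + (0,1)
step 1: (12, 1)  from 1·(11,1) + (1,0)
(x₁, y₁) = (12, 1);  12² − 143·1² = 1 ✓
(12+1√143)^2 = 287 + 24√143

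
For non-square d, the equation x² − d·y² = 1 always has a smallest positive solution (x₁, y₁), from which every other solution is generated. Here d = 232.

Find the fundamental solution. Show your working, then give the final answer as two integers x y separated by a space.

√232 → a₀=15, period (4,3,7,3,4,30); ℓ=6 even so k=5
k=0  a_k=15  p_k/q_k = 15/1
…
k=2  a_k=3  p_k/q_k = 198/13
k=3  a_k=7  p_k/q_k = 1447/95
k=4  a_k=3  p_k/q_k = 4539/298
k=5  a_k=4  p_k/q_k = 19603/1287
→ (19603, 1287).  Check: 19603²=384277609, 232·1287²=384277608, difference 1.

19603 1287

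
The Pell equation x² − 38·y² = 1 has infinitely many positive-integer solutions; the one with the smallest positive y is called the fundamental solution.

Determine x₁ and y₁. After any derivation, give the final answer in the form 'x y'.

√38 = [6; 6,12, …], period ℓ=2 (even) → k=1
a_0=6:  p_0=6·1+0=6,  q_0=6·0+1=1
a_1=6:  p_1=6·6+1=37,  q_1=6·1+0=6
fundamental: x₁=37, y₁=6  (since 1369 − 38·36 = 1)

37 6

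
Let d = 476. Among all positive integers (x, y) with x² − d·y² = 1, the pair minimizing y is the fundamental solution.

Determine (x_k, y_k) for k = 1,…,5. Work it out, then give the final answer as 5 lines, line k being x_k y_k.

√476 → a₀=21, period (1,4,2,10,2,4,1,42); ℓ=8 even so k=7
a_0=21:  p_0=21·1+0=21,  q_0=21·0+1=1
…
a_2=4:  p_2=4·22+21=109,  q_2=4·1+1=5
a_3=2:  p_3=2·109+22=240,  q_3=2·5+1=11
…
a_5=2:  p_5=2·2509+240=5258,  q_5=2·115+11=241
a_6=4:  p_6=4·5258+2509=23541,  q_6=4·241+115=1079
a_7=1:  p_7=1·23541+5258=28799,  q_7=1·1079+241=1320
fundamental: x₁=28799, y₁=1320  (since 829382401 − 476·1742400 = 1)
(x_2, y_2) = (28799·28799 + 476·1320·1320, 28799·1320 + 1320·28799) = (1658764801, 76029360)
(x_3, y_3) = (28799·1658764801 + 476·1320·76029360, 28799·76029360 + 1320·1658764801) = (95541534979199, 4379139075960)
(x_4, y_4) = (28799·95541534979199 + 476·1320·4379139075960, 28799·4379139075960 + 1320·95541534979199) = (5503001330073139201, 252229652421114720)
(x_5, y_5) = (28799·5503001330073139201 + 476·1320·252229652421114720, 28799·252229652421114720 + 1320·5503001330073139201) = (316961870514011136719999, 14527923515772226566600)

28799 1320
1658764801 76029360
95541534979199 4379139075960
5503001330073139201 252229652421114720
316961870514011136719999 14527923515772226566600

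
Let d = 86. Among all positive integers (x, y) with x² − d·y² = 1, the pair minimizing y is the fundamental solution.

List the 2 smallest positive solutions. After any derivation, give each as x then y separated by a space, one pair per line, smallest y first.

10405 1122
216528049 23348820

[9; 3,1,1,1,8,1,1,1,3,18] for √86; ℓ=10 ⇒ convergent index 9
k=0  a_k=9  p_k/q_k = 9/1
k=1  a_k=3  p_k/q_k = 28/3
…
k=4  a_k=1  p_k/q_k = 102/11
…
k=8  a_k=1  p_k/q_k = 2847/307
k=9  a_k=3  p_k/q_k = 10405/1122
fundamental: x₁=10405, y₁=1122  (since 108264025 − 86·1258884 = 1)
k=2:  x_2 = 10405·10405+86·1122·1122 = 216528049,  y_2 = 10405·1122+1122·10405 = 23348820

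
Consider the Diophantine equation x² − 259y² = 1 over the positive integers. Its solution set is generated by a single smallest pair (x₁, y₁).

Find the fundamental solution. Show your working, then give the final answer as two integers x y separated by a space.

[16; 10,1,2,3,4,3,2,1,10,32] for √259; ℓ=10 ⇒ convergent index 9
a_0=16:  p_0=16·1+0=16,  q_0=16·0+1=1
a_1=10:  p_1=10·16+1=161,  q_1=10·1+0=10
a_2=1:  p_2=1·161+16=177,  q_2=1·10+1=11
…
a_4=3:  p_4=3·515+177=1722,  q_4=3·32+11=107
…
a_7=2:  p_7=2·23931+7403=55265,  q_7=2·1487+460=3434
a_8=1:  p_8=1·55265+23931=79196,  q_8=1·3434+1487=4921
a_9=10:  p_9=10·79196+55265=847225,  q_9=10·4921+3434=52644
→ (847225, 52644).  Check: 847225²=717790200625, 259·52644²=717790200624, difference 1.

847225 52644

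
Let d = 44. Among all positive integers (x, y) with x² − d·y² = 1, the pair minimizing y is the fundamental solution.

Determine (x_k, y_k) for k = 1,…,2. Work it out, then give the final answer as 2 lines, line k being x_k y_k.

√44 → a₀=6, period (1,1,1,2,1,1,1,12); ℓ=8 even so k=7
k=0  a_k=6  p_k/q_k = 6/1
k=1  a_k=1  p_k/q_k = 7/1
k=2  a_k=1  p_k/q_k = 13/2
k=3  a_k=1  p_k/q_k = 20/3
k=4  a_k=2  p_k/q_k = 53/8
k=5  a_k=1  p_k/q_k = 73/11
k=6  a_k=1  p_k/q_k = 126/19
k=7  a_k=1  p_k/q_k = 199/30
(x₁, y₁) = (199, 30);  199² − 44·30² = 1 ✓
k=2:  x_2 = 199·199+44·30·30 = 79201,  y_2 = 199·30+30·199 = 11940

199 30
79201 11940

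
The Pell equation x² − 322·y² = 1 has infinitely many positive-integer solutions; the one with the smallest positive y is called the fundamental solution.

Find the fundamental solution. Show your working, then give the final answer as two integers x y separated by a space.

√322 → a₀=17, period (1,16,1,34); ℓ=4 even so k=3
i=0: a=17 ⇒ p=17, q=1
i=1: a=1 ⇒ p=18, q=1
i=2: a=16 ⇒ p=305, q=17
i=3: a=1 ⇒ p=323, q=18
fundamental: x₁=323, y₁=18  (since 104329 − 322·324 = 1)

323 18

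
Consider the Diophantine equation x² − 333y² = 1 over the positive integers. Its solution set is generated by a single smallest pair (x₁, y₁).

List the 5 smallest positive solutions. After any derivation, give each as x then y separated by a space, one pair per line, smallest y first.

73 4
10657 584
1555849 85260
227143297 12447376
33161365513 1817231636

[18; 4,36] for √333; ℓ=2 ⇒ convergent index 1
a_0=18:  p_0=18·1+0=18,  q_0=18·0+1=1
a_1=4:  p_1=4·18+1=73,  q_1=4·1+0=4
(x₁, y₁) = (73, 4);  73² − 333·4² = 1 ✓
(73+4√333)^2 = 10657 + 584√333
(73+4√333)^3 = 1555849 + 85260√333
(73+4√333)^4 = 227143297 + 12447376√333
(73+4√333)^5 = 33161365513 + 1817231636√333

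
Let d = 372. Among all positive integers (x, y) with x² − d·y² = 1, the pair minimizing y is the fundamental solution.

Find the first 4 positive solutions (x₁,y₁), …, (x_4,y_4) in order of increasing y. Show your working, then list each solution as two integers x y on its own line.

12151 630
295293601 15310260
7176225079351 372069937890
174396621583094401 9042043615292520

√372 → a₀=19, period (3,2,12,2,3,38); ℓ=6 even so k=5
a_0=19:  p_0=19·1+0=19,  q_0=19·0+1=1
a_1=3:  p_1=3·19+1=58,  q_1=3·1+0=3
a_2=2:  p_2=2·58+19=135,  q_2=2·3+1=7
a_3=12:  p_3=12·135+58=1678,  q_3=12·7+3=87
a_4=2:  p_4=2·1678+135=3491,  q_4=2·87+7=181
a_5=3:  p_5=3·3491+1678=12151,  q_5=3·181+87=630
→ (12151, 630).  Check: 12151²=147646801, 372·630²=147646800, difference 1.
(12151+630√372)^2 = 295293601 + 15310260√372
(12151+630√372)^3 = 7176225079351 + 372069937890√372
(12151+630√372)^4 = 174396621583094401 + 9042043615292520√372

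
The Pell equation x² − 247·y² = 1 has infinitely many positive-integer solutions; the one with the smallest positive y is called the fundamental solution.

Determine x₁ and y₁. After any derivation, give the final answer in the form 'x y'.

85292 5427

d=247: √d = [15; 1,2,1,1,9,1,9,1,1,2,1,30] (ℓ=12, even), read p_11/q_11
a_0=15:  p_0=15·1+0=15,  q_0=15·0+1=1
a_1=1:  p_1=1·15+1=16,  q_1=1·1+0=1
a_2=2:  p_2=2·16+15=47,  q_2=2·1+1=3
a_3=1:  p_3=1·47+16=63,  q_3=1·3+1=4
a_4=1:  p_4=1·63+47=110,  q_4=1·4+3=7
a_5=9:  p_5=9·110+63=1053,  q_5=9·7+4=67
…
a_7=9:  p_7=9·1163+1053=11520,  q_7=9·74+67=733
a_8=1:  p_8=1·11520+1163=12683,  q_8=1·733+74=807
…
a_10=2:  p_10=2·24203+12683=61089,  q_10=2·1540+807=3887
a_11=1:  p_11=1·61089+24203=85292,  q_11=1·3887+1540=5427
(x₁, y₁) = (85292, 5427);  85292² − 247·5427² = 1 ✓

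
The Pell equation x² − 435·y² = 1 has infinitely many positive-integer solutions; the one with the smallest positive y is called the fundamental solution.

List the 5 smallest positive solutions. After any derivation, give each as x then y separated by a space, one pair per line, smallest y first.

√435 = [20; 1,5,1,40, …], period ℓ=4 (even) → k=3
a_0=20:  p_0=20·1+0=20,  q_0=20·0+1=1
a_1=1:  p_1=1·20+1=21,  q_1=1·1+0=1
a_2=5:  p_2=5·21+20=125,  q_2=5·1+1=6
a_3=1:  p_3=1·125+21=146,  q_3=1·6+1=7
fundamental: x₁=146, y₁=7  (since 21316 − 435·49 = 1)
(x_2, y_2) = (146·146 + 435·7·7, 146·7 + 7·146) = (42631, 2044)
(x_3, y_3) = (146·42631 + 435·7·2044, 146·2044 + 7·42631) = (12448106, 596841)
(x_4, y_4) = (146·12448106 + 435·7·596841, 146·596841 + 7·12448106) = (3634804321, 174275528)
(x_5, y_5) = (146·3634804321 + 435·7·174275528, 146·174275528 + 7·3634804321) = (1061350413626, 50887857335)

146 7
42631 2044
12448106 596841
3634804321 174275528
1061350413626 50887857335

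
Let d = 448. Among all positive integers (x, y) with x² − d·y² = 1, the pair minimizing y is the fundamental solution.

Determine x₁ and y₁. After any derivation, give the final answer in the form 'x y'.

[21; 6,42] for √448; ℓ=2 ⇒ convergent index 1
i=0: a=21 ⇒ p=21, q=1
i=1: a=6 ⇒ p=127, q=6
fundamental: x₁=127, y₁=6  (since 16129 − 448·36 = 1)

127 6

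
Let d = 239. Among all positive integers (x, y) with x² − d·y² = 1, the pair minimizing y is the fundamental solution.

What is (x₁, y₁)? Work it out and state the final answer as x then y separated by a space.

6195120 400729

[15; 2,5,1,2,4,15,4,2,1,5,2,30] for √239; ℓ=12 ⇒ convergent index 11
a_0=15:  p_0=15·1+0=15,  q_0=15·0+1=1
a_1=2:  p_1=2·15+1=31,  q_1=2·1+0=2
…
a_3=1:  p_3=1·170+31=201,  q_3=1·11+2=13
a_4=2:  p_4=2·201+170=572,  q_4=2·13+11=37
…
a_7=4:  p_7=4·37907+2489=154117,  q_7=4·2452+161=9969
a_8=2:  p_8=2·154117+37907=346141,  q_8=2·9969+2452=22390
…
a_10=5:  p_10=5·500258+346141=2847431,  q_10=5·32359+22390=184185
a_11=2:  p_11=2·2847431+500258=6195120,  q_11=2·184185+32359=400729
(x₁, y₁) = (6195120, 400729);  6195120² − 239·400729² = 1 ✓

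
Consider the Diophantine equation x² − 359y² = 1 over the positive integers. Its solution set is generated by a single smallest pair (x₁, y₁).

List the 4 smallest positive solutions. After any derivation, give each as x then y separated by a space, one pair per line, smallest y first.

360 19
259199 13680
186622920 9849581
134368243201 7091684640

√359 = [18; 1,17,1,36, …], period ℓ=4 (even) → k=3
k=0  a_k=18  p_k/q_k = 18/1
…
k=2  a_k=17  p_k/q_k = 341/18
k=3  a_k=1  p_k/q_k = 360/19
fundamental: x₁=360, y₁=19  (since 129600 − 359·361 = 1)
k=2:  x_2 = 360·360+359·19·19 = 259199,  y_2 = 360·19+19·360 = 13680
k=3:  x_3 = 360·259199+359·19·13680 = 186622920,  y_3 = 360·13680+19·259199 = 9849581
k=4:  x_4 = 360·186622920+359·19·9849581 = 134368243201,  y_4 = 360·9849581+19·186622920 = 7091684640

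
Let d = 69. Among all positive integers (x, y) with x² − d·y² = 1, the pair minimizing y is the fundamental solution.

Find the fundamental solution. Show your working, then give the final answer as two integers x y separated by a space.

7775 936

√69 → a₀=8, period (3,3,1,4,1,3,3,16); ℓ=8 even so k=7
step 0: (8, 1)  from 8·(1,0) + (0,1)
…
step 2: (83, 10)  from 3·(25,3) + (8,1)
step 3: (108, 13)  from 1·(83,10) + (25,3)
step 4: (515, 62)  from 4·(108,13) + (83,10)
step 5: (623, 75)  from 1·(515,62) + (108,13)
step 6: (2384, 287)  from 3·(623,75) + (515,62)
step 7: (7775, 936)  from 3·(2384,287) + (623,75)
fundamental: x₁=7775, y₁=936  (since 60450625 − 69·876096 = 1)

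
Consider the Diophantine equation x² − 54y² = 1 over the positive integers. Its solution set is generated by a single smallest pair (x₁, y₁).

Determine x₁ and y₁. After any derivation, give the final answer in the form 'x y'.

[7; 2,1,6,1,2,14] for √54; ℓ=6 ⇒ convergent index 5
i=0: a=7 ⇒ p=7, q=1
i=1: a=2 ⇒ p=15, q=2
…
i=4: a=1 ⇒ p=169, q=23
i=5: a=2 ⇒ p=485, q=66
(x₁, y₁) = (485, 66);  485² − 54·66² = 1 ✓

485 66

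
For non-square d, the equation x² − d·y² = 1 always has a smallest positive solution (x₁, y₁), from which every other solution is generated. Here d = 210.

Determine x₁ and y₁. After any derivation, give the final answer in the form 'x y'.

29 2

√210 = [14; 2,28, …], period ℓ=2 (even) → k=1
step 0: (14, 1)  from 14·(1,0) + (0,1)
step 1: (29, 2)  from 2·(14,1) + (1,0)
(x₁, y₁) = (29, 2);  29² − 210·2² = 1 ✓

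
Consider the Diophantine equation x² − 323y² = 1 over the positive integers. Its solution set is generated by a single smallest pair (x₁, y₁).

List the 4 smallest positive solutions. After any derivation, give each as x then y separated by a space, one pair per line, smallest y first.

18 1
647 36
23274 1295
837217 46584

d=323: √d = [17; 1,34] (ℓ=2, even), read p_1/q_1
k=0  a_k=17  p_k/q_k = 17/1
k=1  a_k=1  p_k/q_k = 18/1
(x₁, y₁) = (18, 1);  18² − 323·1² = 1 ✓
k=2:  x_2 = 18·18+323·1·1 = 647,  y_2 = 18·1+1·18 = 36
k=3:  x_3 = 18·647+323·1·36 = 23274,  y_3 = 18·36+1·647 = 1295
k=4:  x_4 = 18·23274+323·1·1295 = 837217,  y_4 = 18·1295+1·23274 = 46584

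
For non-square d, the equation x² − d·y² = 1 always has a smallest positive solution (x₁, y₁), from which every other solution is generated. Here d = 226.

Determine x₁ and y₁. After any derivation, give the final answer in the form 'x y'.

451 30

√226 → a₀=15, period (30); ℓ=1 odd so k=1
i=0: a=15 ⇒ p=15, q=1
i=1: a=30 ⇒ p=451, q=30
fundamental: x₁=451, y₁=30  (since 203401 − 226·900 = 1)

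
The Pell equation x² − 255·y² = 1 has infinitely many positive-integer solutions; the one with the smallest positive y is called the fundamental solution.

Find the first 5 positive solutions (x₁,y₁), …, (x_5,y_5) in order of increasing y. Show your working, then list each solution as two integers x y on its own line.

16 1
511 32
16336 1023
522241 32704
16695376 1045505

d=255: √d = [15; 1,30] (ℓ=2, even), read p_1/q_1
i=0: a=15 ⇒ p=15, q=1
i=1: a=1 ⇒ p=16, q=1
(x₁, y₁) = (16, 1);  16² − 255·1² = 1 ✓
k=2:  x_2 = 16·16+255·1·1 = 511,  y_2 = 16·1+1·16 = 32
k=3:  x_3 = 16·511+255·1·32 = 16336,  y_3 = 16·32+1·511 = 1023
k=4:  x_4 = 16·16336+255·1·1023 = 522241,  y_4 = 16·1023+1·16336 = 32704
k=5:  x_5 = 16·522241+255·1·32704 = 16695376,  y_5 = 16·32704+1·522241 = 1045505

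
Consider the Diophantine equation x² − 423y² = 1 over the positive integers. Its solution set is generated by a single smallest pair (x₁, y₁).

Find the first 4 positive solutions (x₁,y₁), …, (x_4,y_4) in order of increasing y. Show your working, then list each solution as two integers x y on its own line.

4607 224
42448897 2063936
391124132351 19017106080
3603817713033217 175223613357184

[20; 1,1,3,4,3,1,1,40] for √423; ℓ=8 ⇒ convergent index 7
k=0  a_k=20  p_k/q_k = 20/1
…
k=6  a_k=1  p_k/q_k = 2612/127
k=7  a_k=1  p_k/q_k = 4607/224
fundamental: x₁=4607, y₁=224  (since 21224449 − 423·50176 = 1)
(x_2, y_2) = (4607·4607 + 423·224·224, 4607·224 + 224·4607) = (42448897, 2063936)
(x_3, y_3) = (4607·42448897 + 423·224·2063936, 4607·2063936 + 224·42448897) = (391124132351, 19017106080)
(x_4, y_4) = (4607·391124132351 + 423·224·19017106080, 4607·19017106080 + 224·391124132351) = (3603817713033217, 175223613357184)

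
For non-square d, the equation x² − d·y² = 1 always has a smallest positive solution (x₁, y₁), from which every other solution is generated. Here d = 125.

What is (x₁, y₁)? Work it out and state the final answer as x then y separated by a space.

930249 83204

d=125: √d = [11; 5,1,1,5,22] (ℓ=5, odd), read p_9/q_9
step 0: (11, 1)  from 11·(1,0) + (0,1)
step 1: (56, 5)  from 5·(11,1) + (1,0)
…
step 3: (123, 11)  from 1·(67,6) + (56,5)
step 4: (682, 61)  from 5·(123,11) + (67,6)
step 5: (15127, 1353)  from 22·(682,61) + (123,11)
step 6: (76317, 6826)  from 5·(15127,1353) + (682,61)
…
step 8: (167761, 15005)  from 1·(91444,8179) + (76317,6826)
step 9: (930249, 83204)  from 5·(167761,15005) + (91444,8179)
fundamental: x₁=930249, y₁=83204  (since 865363202001 − 125·6922905616 = 1)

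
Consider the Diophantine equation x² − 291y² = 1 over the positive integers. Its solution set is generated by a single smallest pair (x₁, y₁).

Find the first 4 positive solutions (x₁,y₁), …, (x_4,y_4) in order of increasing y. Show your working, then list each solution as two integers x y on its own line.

√291 → a₀=17, period (17,34); ℓ=2 even so k=1
a_0=17:  p_0=17·1+0=17,  q_0=17·0+1=1
a_1=17:  p_1=17·17+1=290,  q_1=17·1+0=17
→ (290, 17).  Check: 290²=84100, 291·17²=84099, difference 1.
n=2: (290,17)∘(290,17) = (290·290+291·17·17, 290·17+17·290) = (168199,9860)
n=3: (168199,9860)∘(290,17) = (290·168199+291·17·9860, 290·9860+17·168199) = (97555130,5718783)
n=4: (97555130,5718783)∘(290,17) = (290·97555130+291·17·5718783, 290·5718783+17·97555130) = (56581807201,3316884280)

290 17
168199 9860
97555130 5718783
56581807201 3316884280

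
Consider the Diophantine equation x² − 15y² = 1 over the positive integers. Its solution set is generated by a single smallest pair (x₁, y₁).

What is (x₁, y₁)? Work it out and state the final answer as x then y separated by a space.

4 1

[3; 1,6] for √15; ℓ=2 ⇒ convergent index 1
a_0=3:  p_0=3·1+0=3,  q_0=3·0+1=1
a_1=1:  p_1=1·3+1=4,  q_1=1·1+0=1
(x₁, y₁) = (4, 1);  4² − 15·1² = 1 ✓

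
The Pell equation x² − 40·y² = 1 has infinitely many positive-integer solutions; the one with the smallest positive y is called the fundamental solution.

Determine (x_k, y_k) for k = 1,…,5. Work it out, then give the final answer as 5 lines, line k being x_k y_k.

19 3
721 114
27379 4329
1039681 164388
39480499 6242415

d=40: √d = [6; 3,12] (ℓ=2, even), read p_1/q_1
a_0=6:  p_0=6·1+0=6,  q_0=6·0+1=1
a_1=3:  p_1=3·6+1=19,  q_1=3·1+0=3
→ (19, 3).  Check: 19²=361, 40·3²=360, difference 1.
k=2:  x_2 = 19·19+40·3·3 = 721,  y_2 = 19·3+3·19 = 114
k=3:  x_3 = 19·721+40·3·114 = 27379,  y_3 = 19·114+3·721 = 4329
k=4:  x_4 = 19·27379+40·3·4329 = 1039681,  y_4 = 19·4329+3·27379 = 164388
k=5:  x_5 = 19·1039681+40·3·164388 = 39480499,  y_5 = 19·164388+3·1039681 = 6242415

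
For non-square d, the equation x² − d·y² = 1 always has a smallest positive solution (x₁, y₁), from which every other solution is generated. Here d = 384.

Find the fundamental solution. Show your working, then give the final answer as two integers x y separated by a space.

[19; 1,1,2,9,2,1,1,38] for √384; ℓ=8 ⇒ convergent index 7
k=0  a_k=19  p_k/q_k = 19/1
k=1  a_k=1  p_k/q_k = 20/1
k=2  a_k=1  p_k/q_k = 39/2
…
k=5  a_k=2  p_k/q_k = 1940/99
k=6  a_k=1  p_k/q_k = 2861/146
k=7  a_k=1  p_k/q_k = 4801/245
(x₁, y₁) = (4801, 245);  4801² − 384·245² = 1 ✓

4801 245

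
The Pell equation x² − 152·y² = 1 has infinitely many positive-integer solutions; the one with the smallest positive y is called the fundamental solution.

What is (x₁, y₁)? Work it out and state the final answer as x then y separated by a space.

37 3

[12; 3,24] for √152; ℓ=2 ⇒ convergent index 1
k=0  a_k=12  p_k/q_k = 12/1
k=1  a_k=3  p_k/q_k = 37/3
→ (37, 3).  Check: 37²=1369, 152·3²=1368, difference 1.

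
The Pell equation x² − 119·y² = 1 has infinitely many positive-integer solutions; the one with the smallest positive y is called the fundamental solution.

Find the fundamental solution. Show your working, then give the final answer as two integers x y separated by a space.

√119 = [10; 1,9,1,20, …], period ℓ=4 (even) → k=3
a_0=10:  p_0=10·1+0=10,  q_0=10·0+1=1
a_1=1:  p_1=1·10+1=11,  q_1=1·1+0=1
a_2=9:  p_2=9·11+10=109,  q_2=9·1+1=10
a_3=1:  p_3=1·109+11=120,  q_3=1·10+1=11
(x₁, y₁) = (120, 11);  120² − 119·11² = 1 ✓

120 11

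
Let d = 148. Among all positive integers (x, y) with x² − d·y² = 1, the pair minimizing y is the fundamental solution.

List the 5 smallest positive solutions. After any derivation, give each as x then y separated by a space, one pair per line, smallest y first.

√148 = [12; 6,24, …], period ℓ=2 (even) → k=1
a_0=12:  p_0=12·1+0=12,  q_0=12·0+1=1
a_1=6:  p_1=6·12+1=73,  q_1=6·1+0=6
(x₁, y₁) = (73, 6);  73² − 148·6² = 1 ✓
k=2:  x_2 = 73·73+148·6·6 = 10657,  y_2 = 73·6+6·73 = 876
k=3:  x_3 = 73·10657+148·6·876 = 1555849,  y_3 = 73·876+6·10657 = 127890
k=4:  x_4 = 73·1555849+148·6·127890 = 227143297,  y_4 = 73·127890+6·1555849 = 18671064
k=5:  x_5 = 73·227143297+148·6·18671064 = 33161365513,  y_5 = 73·18671064+6·227143297 = 2725847454

73 6
10657 876
1555849 127890
227143297 18671064
33161365513 2725847454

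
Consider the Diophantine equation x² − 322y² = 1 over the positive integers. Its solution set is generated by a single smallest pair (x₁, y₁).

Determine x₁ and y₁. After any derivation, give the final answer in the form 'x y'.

√322 = [17; 1,16,1,34, …], period ℓ=4 (even) → k=3
a_0=17:  p_0=17·1+0=17,  q_0=17·0+1=1
a_1=1:  p_1=1·17+1=18,  q_1=1·1+0=1
a_2=16:  p_2=16·18+17=305,  q_2=16·1+1=17
a_3=1:  p_3=1·305+18=323,  q_3=1·17+1=18
→ (323, 18).  Check: 323²=104329, 322·18²=104328, difference 1.

323 18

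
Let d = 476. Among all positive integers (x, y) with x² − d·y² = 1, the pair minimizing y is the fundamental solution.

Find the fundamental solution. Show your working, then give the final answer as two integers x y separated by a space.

d=476: √d = [21; 1,4,2,10,2,4,1,42] (ℓ=8, even), read p_7/q_7
k=0  a_k=21  p_k/q_k = 21/1
k=1  a_k=1  p_k/q_k = 22/1
…
k=3  a_k=2  p_k/q_k = 240/11
…
k=5  a_k=2  p_k/q_k = 5258/241
k=6  a_k=4  p_k/q_k = 23541/1079
k=7  a_k=1  p_k/q_k = 28799/1320
→ (28799, 1320).  Check: 28799²=829382401, 476·1320²=829382400, difference 1.

28799 1320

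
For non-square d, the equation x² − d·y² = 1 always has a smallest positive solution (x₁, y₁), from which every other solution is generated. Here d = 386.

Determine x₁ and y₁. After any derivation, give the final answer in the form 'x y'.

111555 5678

d=386: √d = [19; 1,1,1,4,1,18,1,4,1,1,1,38] (ℓ=12, even), read p_11/q_11
k=0  a_k=19  p_k/q_k = 19/1
k=1  a_k=1  p_k/q_k = 20/1
k=2  a_k=1  p_k/q_k = 39/2
k=3  a_k=1  p_k/q_k = 59/3
…
k=6  a_k=18  p_k/q_k = 6287/320
…
k=8  a_k=4  p_k/q_k = 32771/1668
…
k=10  a_k=1  p_k/q_k = 72163/3673
k=11  a_k=1  p_k/q_k = 111555/5678
→ (111555, 5678).  Check: 111555²=12444518025, 386·5678²=12444518024, difference 1.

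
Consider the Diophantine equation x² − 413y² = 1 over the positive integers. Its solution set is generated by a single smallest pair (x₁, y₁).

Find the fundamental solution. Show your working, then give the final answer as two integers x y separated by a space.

√413 = [20; 3,9,1,4,1,9,3,40, …], period ℓ=8 (even) → k=7
a_0=20:  p_0=20·1+0=20,  q_0=20·0+1=1
a_1=3:  p_1=3·20+1=61,  q_1=3·1+0=3
a_2=9:  p_2=9·61+20=569,  q_2=9·3+1=28
…
a_6=9:  p_6=9·3719+3089=36560,  q_6=9·183+152=1799
a_7=3:  p_7=3·36560+3719=113399,  q_7=3·1799+183=5580
fundamental: x₁=113399, y₁=5580  (since 12859333201 − 413·31136400 = 1)

113399 5580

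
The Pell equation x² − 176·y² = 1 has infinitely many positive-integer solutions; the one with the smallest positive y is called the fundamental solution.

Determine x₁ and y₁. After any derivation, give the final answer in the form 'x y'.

√176 = [13; 3,1,3,26, …], period ℓ=4 (even) → k=3
i=0: a=13 ⇒ p=13, q=1
…
i=2: a=1 ⇒ p=53, q=4
i=3: a=3 ⇒ p=199, q=15
fundamental: x₁=199, y₁=15  (since 39601 − 176·225 = 1)

199 15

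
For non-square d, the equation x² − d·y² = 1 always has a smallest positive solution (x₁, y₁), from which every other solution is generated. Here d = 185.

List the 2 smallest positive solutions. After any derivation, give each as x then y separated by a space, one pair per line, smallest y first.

9249 680
171088001 12578640

d=185: √d = [13; 1,1,1,1,26] (ℓ=5, odd), read p_9/q_9
k=0  a_k=13  p_k/q_k = 13/1
…
k=6  a_k=1  p_k/q_k = 1877/138
…
k=8  a_k=1  p_k/q_k = 5563/409
k=9  a_k=1  p_k/q_k = 9249/680
→ (9249, 680).  Check: 9249²=85544001, 185·680²=85544000, difference 1.
k=2:  x_2 = 9249·9249+185·680·680 = 171088001,  y_2 = 9249·680+680·9249 = 12578640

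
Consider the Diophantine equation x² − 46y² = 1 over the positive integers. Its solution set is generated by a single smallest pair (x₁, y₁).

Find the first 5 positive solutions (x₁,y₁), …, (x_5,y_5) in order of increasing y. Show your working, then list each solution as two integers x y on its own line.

24335 3588
1184384449 174627960
57643991108495 8499142809612
2805533046066067201 413653280369188080
136545293294391499564175 20132505147069241043988

[6; 1,3,1,1,2,6,2,1,1,3,1,12] for √46; ℓ=12 ⇒ convergent index 11
a_0=6:  p_0=6·1+0=6,  q_0=6·0+1=1
…
a_2=3:  p_2=3·7+6=27,  q_2=3·1+1=4
a_3=1:  p_3=1·27+7=34,  q_3=1·4+1=5
…
a_8=1:  p_8=1·2150+997=3147,  q_8=1·317+147=464
…
a_10=3:  p_10=3·5297+3147=19038,  q_10=3·781+464=2807
a_11=1:  p_11=1·19038+5297=24335,  q_11=1·2807+781=3588
fundamental: x₁=24335, y₁=3588  (since 592192225 − 46·12873744 = 1)
n=2: (24335,3588)∘(24335,3588) = (24335·24335+46·3588·3588, 24335·3588+3588·24335) = (1184384449,174627960)
n=3: (1184384449,174627960)∘(24335,3588) = (24335·1184384449+46·3588·174627960, 24335·174627960+3588·1184384449) = (57643991108495,8499142809612)
n=4: (57643991108495,8499142809612)∘(24335,3588) = (24335·57643991108495+46·3588·8499142809612, 24335·8499142809612+3588·57643991108495) = (2805533046066067201,413653280369188080)
n=5: (2805533046066067201,413653280369188080)∘(24335,3588) = (24335·2805533046066067201+46·3588·413653280369188080, 24335·413653280369188080+3588·2805533046066067201) = (136545293294391499564175,20132505147069241043988)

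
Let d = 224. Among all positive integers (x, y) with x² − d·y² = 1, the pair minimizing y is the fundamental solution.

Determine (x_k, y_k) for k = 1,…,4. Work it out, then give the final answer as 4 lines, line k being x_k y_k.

√224 = [14; 1,28, …], period ℓ=2 (even) → k=1
a_0=14:  p_0=14·1+0=14,  q_0=14·0+1=1
a_1=1:  p_1=1·14+1=15,  q_1=1·1+0=1
→ (15, 1).  Check: 15²=225, 224·1²=224, difference 1.
k=2:  x_2 = 15·15+224·1·1 = 449,  y_2 = 15·1+1·15 = 30
k=3:  x_3 = 15·449+224·1·30 = 13455,  y_3 = 15·30+1·449 = 899
k=4:  x_4 = 15·13455+224·1·899 = 403201,  y_4 = 15·899+1·13455 = 26940

15 1
449 30
13455 899
403201 26940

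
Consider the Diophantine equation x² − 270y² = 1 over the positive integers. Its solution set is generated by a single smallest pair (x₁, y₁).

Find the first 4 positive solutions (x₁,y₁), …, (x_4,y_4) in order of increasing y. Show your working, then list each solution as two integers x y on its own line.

[16; 2,3,6,3,2,32] for √270; ℓ=6 ⇒ convergent index 5
a_0=16:  p_0=16·1+0=16,  q_0=16·0+1=1
a_1=2:  p_1=2·16+1=33,  q_1=2·1+0=2
a_2=3:  p_2=3·33+16=115,  q_2=3·2+1=7
a_3=6:  p_3=6·115+33=723,  q_3=6·7+2=44
a_4=3:  p_4=3·723+115=2284,  q_4=3·44+7=139
a_5=2:  p_5=2·2284+723=5291,  q_5=2·139+44=322
→ (5291, 322).  Check: 5291²=27994681, 270·322²=27994680, difference 1.
(5291+322√270)^2 = 55989361 + 3407404√270
(5291+322√270)^3 = 592479412811 + 36057148806√270
(5291+322√270)^4 = 6269617090376641 + 381556745257688√270

5291 322
55989361 3407404
592479412811 36057148806
6269617090376641 381556745257688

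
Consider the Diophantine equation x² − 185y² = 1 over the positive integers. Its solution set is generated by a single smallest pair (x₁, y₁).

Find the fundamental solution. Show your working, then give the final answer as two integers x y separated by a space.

9249 680

√185 = [13; 1,1,1,1,26, …], period ℓ=5 (odd) → k=9
k=0  a_k=13  p_k/q_k = 13/1
k=1  a_k=1  p_k/q_k = 14/1
k=2  a_k=1  p_k/q_k = 27/2
…
k=4  a_k=1  p_k/q_k = 68/5
k=5  a_k=26  p_k/q_k = 1809/133
…
k=7  a_k=1  p_k/q_k = 3686/271
k=8  a_k=1  p_k/q_k = 5563/409
k=9  a_k=1  p_k/q_k = 9249/680
→ (9249, 680).  Check: 9249²=85544001, 185·680²=85544000, difference 1.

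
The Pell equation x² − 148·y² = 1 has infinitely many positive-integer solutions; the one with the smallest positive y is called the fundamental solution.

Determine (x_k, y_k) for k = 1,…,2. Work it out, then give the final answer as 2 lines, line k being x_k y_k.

73 6
10657 876

[12; 6,24] for √148; ℓ=2 ⇒ convergent index 1
i=0: a=12 ⇒ p=12, q=1
i=1: a=6 ⇒ p=73, q=6
fundamental: x₁=73, y₁=6  (since 5329 − 148·36 = 1)
(x_2, y_2) = (73·73 + 148·6·6, 73·6 + 6·73) = (10657, 876)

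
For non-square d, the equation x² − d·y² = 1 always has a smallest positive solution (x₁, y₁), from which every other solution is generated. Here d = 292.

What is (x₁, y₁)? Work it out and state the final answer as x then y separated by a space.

[17; 11,2,1,3,8,3,1,2,11,34] for √292; ℓ=10 ⇒ convergent index 9
i=0: a=17 ⇒ p=17, q=1
i=1: a=11 ⇒ p=188, q=11
i=2: a=2 ⇒ p=393, q=23
i=3: a=1 ⇒ p=581, q=34
i=4: a=3 ⇒ p=2136, q=125
i=5: a=8 ⇒ p=17669, q=1034
…
i=8: a=2 ⇒ p=200767, q=11749
i=9: a=11 ⇒ p=2281249, q=133500
fundamental: x₁=2281249, y₁=133500  (since 5204097000001 − 292·17822250000 = 1)

2281249 133500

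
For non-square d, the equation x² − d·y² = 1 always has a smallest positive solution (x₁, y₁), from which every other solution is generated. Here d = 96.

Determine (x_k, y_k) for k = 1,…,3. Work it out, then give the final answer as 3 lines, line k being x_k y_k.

49 5
4801 490
470449 48015

[9; 1,3,1,18] for √96; ℓ=4 ⇒ convergent index 3
k=0  a_k=9  p_k/q_k = 9/1
…
k=2  a_k=3  p_k/q_k = 39/4
k=3  a_k=1  p_k/q_k = 49/5
→ (49, 5).  Check: 49²=2401, 96·5²=2400, difference 1.
n=2: (49,5)∘(49,5) = (49·49+96·5·5, 49·5+5·49) = (4801,490)
n=3: (4801,490)∘(49,5) = (49·4801+96·5·490, 49·490+5·4801) = (470449,48015)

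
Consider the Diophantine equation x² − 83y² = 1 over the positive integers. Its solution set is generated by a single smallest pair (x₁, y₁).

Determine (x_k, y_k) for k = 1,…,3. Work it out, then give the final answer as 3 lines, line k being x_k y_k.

[9; 9,18] for √83; ℓ=2 ⇒ convergent index 1
k=0  a_k=9  p_k/q_k = 9/1
k=1  a_k=9  p_k/q_k = 82/9
fundamental: x₁=82, y₁=9  (since 6724 − 83·81 = 1)
(x_2, y_2) = (82·82 + 83·9·9, 82·9 + 9·82) = (13447, 1476)
(x_3, y_3) = (82·13447 + 83·9·1476, 82·1476 + 9·13447) = (2205226, 242055)

82 9
13447 1476
2205226 242055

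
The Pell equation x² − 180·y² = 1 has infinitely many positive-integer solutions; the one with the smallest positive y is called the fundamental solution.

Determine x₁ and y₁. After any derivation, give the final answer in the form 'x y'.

161 12

[13; 2,2,2,26] for √180; ℓ=4 ⇒ convergent index 3
step 0: (13, 1)  from 13·(1,0) + (0,1)
…
step 2: (67, 5)  from 2·(27,2) + (13,1)
step 3: (161, 12)  from 2·(67,5) + (27,2)
fundamental: x₁=161, y₁=12  (since 25921 − 180·144 = 1)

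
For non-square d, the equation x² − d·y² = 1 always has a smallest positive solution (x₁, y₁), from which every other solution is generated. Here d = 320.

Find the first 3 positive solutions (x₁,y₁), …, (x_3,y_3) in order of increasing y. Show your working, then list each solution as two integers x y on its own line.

161 9
51841 2898
16692641 933147

√320 → a₀=17, period (1,7,1,34); ℓ=4 even so k=3
k=0  a_k=17  p_k/q_k = 17/1
…
k=2  a_k=7  p_k/q_k = 143/8
k=3  a_k=1  p_k/q_k = 161/9
→ (161, 9).  Check: 161²=25921, 320·9²=25920, difference 1.
n=2: (161,9)∘(161,9) = (161·161+320·9·9, 161·9+9·161) = (51841,2898)
n=3: (51841,2898)∘(161,9) = (161·51841+320·9·2898, 161·2898+9·51841) = (16692641,933147)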